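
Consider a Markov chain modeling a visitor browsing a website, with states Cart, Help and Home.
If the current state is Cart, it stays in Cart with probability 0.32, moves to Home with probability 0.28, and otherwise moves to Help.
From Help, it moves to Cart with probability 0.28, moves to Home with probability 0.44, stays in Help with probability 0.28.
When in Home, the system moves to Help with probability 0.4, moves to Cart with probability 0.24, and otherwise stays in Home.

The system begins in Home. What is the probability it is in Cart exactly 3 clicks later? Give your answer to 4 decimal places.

Propagate the distribution vector 3 clicks from Home.
After 0 clicks: (0.0000, 0.0000, 1.0000)
After 1 click: (0.2400, 0.4000, 0.3600)
After 2 clicks: (0.2752, 0.3520, 0.3728)
After 3 clicks: (0.2761, 0.3578, 0.3661)
P(in Cart after 3 clicks) = 0.2761

0.2761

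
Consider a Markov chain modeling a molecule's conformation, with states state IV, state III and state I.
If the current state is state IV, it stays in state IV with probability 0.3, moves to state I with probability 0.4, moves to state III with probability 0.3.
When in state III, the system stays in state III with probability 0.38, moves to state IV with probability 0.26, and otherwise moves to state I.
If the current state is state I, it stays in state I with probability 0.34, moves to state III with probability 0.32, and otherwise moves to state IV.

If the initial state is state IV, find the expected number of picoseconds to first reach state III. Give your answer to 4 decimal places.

3.2515

Let t(s) be the expected number of picoseconds to first reach state III from state s, with t(state III) = 0. Conditioning on the first picosecond:
t(state IV) = 1 + 0.3·t(state IV) + 0.4·t(state I)
t(state I) = 1 + 0.34·t(state IV) + 0.34·t(state I)
Solving: t(state IV) = 3.2515, t(state I) = 3.1902.
Expected picoseconds from state IV to state III: 3.2515.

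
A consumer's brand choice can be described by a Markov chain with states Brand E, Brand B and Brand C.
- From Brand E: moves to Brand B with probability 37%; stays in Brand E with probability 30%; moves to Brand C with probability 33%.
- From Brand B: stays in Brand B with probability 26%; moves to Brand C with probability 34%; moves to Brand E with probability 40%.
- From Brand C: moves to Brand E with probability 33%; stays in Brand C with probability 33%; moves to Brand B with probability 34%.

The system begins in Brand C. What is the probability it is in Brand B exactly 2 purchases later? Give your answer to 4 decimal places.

Sum over the intermediate state after 1 purchase:
P = P(Brand C→Brand E)·P(Brand E→Brand B) + P(Brand C→Brand B)·P(Brand B→Brand B) + P(Brand C→Brand C)·P(Brand C→Brand B)
  = 0.33×0.37 + 0.34×0.26 + 0.33×0.34
  = 0.1221 + 0.0884 + 0.1122 = 0.3227

0.3227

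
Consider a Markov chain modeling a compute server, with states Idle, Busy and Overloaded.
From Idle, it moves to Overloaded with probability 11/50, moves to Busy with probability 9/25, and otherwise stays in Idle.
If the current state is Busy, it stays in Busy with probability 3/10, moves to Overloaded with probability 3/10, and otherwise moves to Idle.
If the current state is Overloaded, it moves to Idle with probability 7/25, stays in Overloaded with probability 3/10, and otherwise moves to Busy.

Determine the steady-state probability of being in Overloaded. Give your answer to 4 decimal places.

0.2700

Let the stationary distribution be π with π = πP and π_1 + π_2 + π_3 = 1.
π_1 = 0.42·π_1 + 0.4·π_2 + 0.28·π_3
π_2 = 0.36·π_1 + 0.3·π_2 + 0.42·π_3
Solving with the normalization constraint gives π = (0.3751, 0.3549, 0.2700).
So the stationary probability of Overloaded is 0.2700.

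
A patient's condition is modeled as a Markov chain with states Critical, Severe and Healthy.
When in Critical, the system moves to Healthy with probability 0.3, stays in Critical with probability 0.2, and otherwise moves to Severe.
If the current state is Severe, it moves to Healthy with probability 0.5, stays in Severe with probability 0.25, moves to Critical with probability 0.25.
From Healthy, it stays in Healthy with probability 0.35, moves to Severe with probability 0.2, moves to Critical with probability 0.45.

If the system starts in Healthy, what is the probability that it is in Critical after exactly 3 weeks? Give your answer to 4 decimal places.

Propagate the distribution vector 3 weeks from Healthy.
After 0 weeks: (0.0000, 0.0000, 1.0000)
After 1 week: (0.4500, 0.2000, 0.3500)
After 2 weeks: (0.2975, 0.3450, 0.3575)
After 3 weeks: (0.3066, 0.3065, 0.3869)
P(in Critical after 3 weeks) = 0.3066

0.3066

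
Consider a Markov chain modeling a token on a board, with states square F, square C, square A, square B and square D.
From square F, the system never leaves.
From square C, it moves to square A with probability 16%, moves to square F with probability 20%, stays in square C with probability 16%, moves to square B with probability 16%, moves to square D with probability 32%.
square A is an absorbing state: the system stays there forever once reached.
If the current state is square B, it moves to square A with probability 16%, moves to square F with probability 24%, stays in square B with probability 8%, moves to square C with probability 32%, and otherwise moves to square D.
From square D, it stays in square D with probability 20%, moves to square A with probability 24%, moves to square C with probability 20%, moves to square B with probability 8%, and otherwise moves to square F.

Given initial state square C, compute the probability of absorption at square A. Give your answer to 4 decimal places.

0.4448

Let h(s) be the probability of absorption at square A starting from transient state s. Then h(square A) = 1 and h(square F) = 0. By first-step analysis:
h(square C) = 0.2·0 + 0.16·h(square C) + 0.16·1 + 0.16·h(square B) + 0.32·h(square D)
h(square B) = 0.24·0 + 0.32·h(square C) + 0.16·1 + 0.08·h(square B) + 0.2·h(square D)
h(square D) = 0.28·0 + 0.2·h(square C) + 0.24·1 + 0.08·h(square B) + 0.2·h(square D)
Solving: h(square C) = 0.4448, h(square B) = 0.4273, h(square D) = 0.4539.
Starting from square C, the probability is 0.4448.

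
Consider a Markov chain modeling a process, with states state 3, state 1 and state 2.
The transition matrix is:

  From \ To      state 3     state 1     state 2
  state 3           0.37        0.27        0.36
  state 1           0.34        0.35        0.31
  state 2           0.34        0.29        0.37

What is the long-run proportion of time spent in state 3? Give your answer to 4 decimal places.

Let the stationary distribution be π with π = πP and π_1 + π_2 + π_3 = 1.
π_1 = 0.37·π_1 + 0.34·π_2 + 0.34·π_3
π_2 = 0.27·π_1 + 0.35·π_2 + 0.29·π_3
Solving with the normalization constraint gives π = (0.3505, 0.3011, 0.3484).
So the stationary probability of state 3 is 0.3505.

0.3505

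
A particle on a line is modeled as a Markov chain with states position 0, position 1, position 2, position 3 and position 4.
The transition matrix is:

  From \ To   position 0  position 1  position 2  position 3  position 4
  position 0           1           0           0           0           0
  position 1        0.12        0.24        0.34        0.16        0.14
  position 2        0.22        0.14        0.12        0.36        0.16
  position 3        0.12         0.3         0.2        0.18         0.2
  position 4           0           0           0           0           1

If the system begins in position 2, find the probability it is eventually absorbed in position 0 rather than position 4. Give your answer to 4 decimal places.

0.5086

Let h(s) be the probability of absorption at position 0 starting from transient state s. Then h(position 0) = 1 and h(position 4) = 0. By first-step analysis:
h(position 1) = 0.12·1 + 0.24·h(position 1) + 0.34·h(position 2) + 0.16·h(position 3) + 0.14·0
h(position 2) = 0.22·1 + 0.14·h(position 1) + 0.12·h(position 2) + 0.36·h(position 3) + 0.16·0
h(position 3) = 0.12·1 + 0.3·h(position 1) + 0.2·h(position 2) + 0.18·h(position 3) + 0.2·0
Solving: h(position 1) = 0.4793, h(position 2) = 0.5086, h(position 3) = 0.4457.
Starting from position 2, the probability is 0.5086.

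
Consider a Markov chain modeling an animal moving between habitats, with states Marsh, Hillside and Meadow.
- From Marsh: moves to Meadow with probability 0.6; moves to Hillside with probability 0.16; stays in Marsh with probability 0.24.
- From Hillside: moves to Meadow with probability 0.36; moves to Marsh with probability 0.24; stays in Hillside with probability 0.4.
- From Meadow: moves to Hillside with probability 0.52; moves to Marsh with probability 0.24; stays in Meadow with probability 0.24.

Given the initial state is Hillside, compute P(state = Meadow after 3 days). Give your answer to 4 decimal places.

Propagate the distribution vector 3 days from Hillside.
After 0 days: (0.0000, 1.0000, 0.0000)
After 1 day: (0.2400, 0.4000, 0.3600)
After 2 days: (0.2400, 0.3856, 0.3744)
After 3 days: (0.2400, 0.3873, 0.3727)
P(in Meadow after 3 days) = 0.3727

0.3727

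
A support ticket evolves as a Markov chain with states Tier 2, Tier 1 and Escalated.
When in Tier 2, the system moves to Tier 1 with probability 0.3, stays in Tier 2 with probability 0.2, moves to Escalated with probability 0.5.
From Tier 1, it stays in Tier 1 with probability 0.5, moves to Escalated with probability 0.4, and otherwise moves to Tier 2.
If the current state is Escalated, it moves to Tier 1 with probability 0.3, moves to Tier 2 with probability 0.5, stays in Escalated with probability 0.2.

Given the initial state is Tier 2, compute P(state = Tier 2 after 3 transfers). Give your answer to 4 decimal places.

Propagate the distribution vector 3 transfers from Tier 2.
After 0 transfers: (1.0000, 0.0000, 0.0000)
After 1 transfer: (0.2000, 0.3000, 0.5000)
After 2 transfers: (0.3200, 0.3600, 0.3200)
After 3 transfers: (0.2600, 0.3720, 0.3680)
P(in Tier 2 after 3 transfers) = 0.2600

0.2600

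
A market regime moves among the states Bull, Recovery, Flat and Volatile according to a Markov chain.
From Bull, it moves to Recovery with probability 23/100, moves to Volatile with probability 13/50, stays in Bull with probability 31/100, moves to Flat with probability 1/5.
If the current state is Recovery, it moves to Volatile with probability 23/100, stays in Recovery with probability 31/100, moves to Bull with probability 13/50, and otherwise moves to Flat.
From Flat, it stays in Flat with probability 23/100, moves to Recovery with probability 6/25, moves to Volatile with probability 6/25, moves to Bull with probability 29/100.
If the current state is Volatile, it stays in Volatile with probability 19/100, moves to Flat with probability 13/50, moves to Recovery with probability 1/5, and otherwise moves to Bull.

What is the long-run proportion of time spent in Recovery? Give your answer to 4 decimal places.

Let the stationary distribution be π with π = πP and π_1 + π_2 + π_3 + π_4 = 1.
π_1 = 0.31·π_1 + 0.26·π_2 + 0.29·π_3 + 0.35·π_4
π_2 = 0.23·π_1 + 0.31·π_2 + 0.24·π_3 + 0.2·π_4
π_3 = 0.2·π_1 + 0.2·π_2 + 0.23·π_3 + 0.26·π_4
Solving with the normalization constraint gives π = (0.3026, 0.2448, 0.2205, 0.2320).
So the stationary probability of Recovery is 0.2448.

0.2448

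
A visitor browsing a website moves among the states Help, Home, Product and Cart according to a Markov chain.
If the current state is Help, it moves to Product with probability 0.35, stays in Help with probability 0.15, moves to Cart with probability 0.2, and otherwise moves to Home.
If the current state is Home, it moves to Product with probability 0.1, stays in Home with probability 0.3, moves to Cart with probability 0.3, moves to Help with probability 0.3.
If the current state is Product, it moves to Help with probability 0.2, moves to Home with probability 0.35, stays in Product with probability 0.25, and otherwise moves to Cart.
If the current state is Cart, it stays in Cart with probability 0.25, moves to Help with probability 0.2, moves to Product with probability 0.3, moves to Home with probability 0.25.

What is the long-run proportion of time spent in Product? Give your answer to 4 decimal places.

Let the stationary distribution be π with π = πP and π_1 + π_2 + π_3 + π_4 = 1.
π_1 = 0.15·π_1 + 0.3·π_2 + 0.2·π_3 + 0.2·π_4
π_2 = 0.3·π_1 + 0.3·π_2 + 0.35·π_3 + 0.25·π_4
π_3 = 0.35·π_1 + 0.1·π_2 + 0.25·π_3 + 0.3·π_4
Solving with the normalization constraint gives π = (0.2190, 0.2998, 0.2390, 0.2421).
So the stationary probability of Product is 0.2390.

0.2390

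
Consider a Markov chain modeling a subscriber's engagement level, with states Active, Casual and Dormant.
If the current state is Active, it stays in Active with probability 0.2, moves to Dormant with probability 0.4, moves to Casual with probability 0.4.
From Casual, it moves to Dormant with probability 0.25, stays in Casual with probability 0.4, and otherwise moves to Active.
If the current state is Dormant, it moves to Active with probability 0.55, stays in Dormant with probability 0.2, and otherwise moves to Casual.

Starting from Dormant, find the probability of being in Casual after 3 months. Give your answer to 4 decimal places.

Propagate the distribution vector 3 months from Dormant.
After 0 months: (0.0000, 0.0000, 1.0000)
After 1 month: (0.5500, 0.2500, 0.2000)
After 2 months: (0.3075, 0.3700, 0.3225)
After 3 months: (0.3684, 0.3516, 0.2800)
P(in Casual after 3 months) = 0.3516

0.3516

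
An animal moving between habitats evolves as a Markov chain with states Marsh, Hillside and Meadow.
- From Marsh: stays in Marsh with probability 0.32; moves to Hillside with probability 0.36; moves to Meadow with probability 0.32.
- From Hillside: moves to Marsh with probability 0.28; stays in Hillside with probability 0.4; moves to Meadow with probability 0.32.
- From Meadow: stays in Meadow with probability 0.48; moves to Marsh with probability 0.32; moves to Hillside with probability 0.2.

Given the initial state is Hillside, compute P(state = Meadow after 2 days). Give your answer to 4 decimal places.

0.3712

Sum over the intermediate state after 1 day:
P = P(Hillside→Marsh)·P(Marsh→Meadow) + P(Hillside→Hillside)·P(Hillside→Meadow) + P(Hillside→Meadow)·P(Meadow→Meadow)
  = 0.28×0.32 + 0.4×0.32 + 0.32×0.48
  = 0.0896 + 0.1280 + 0.1536 = 0.3712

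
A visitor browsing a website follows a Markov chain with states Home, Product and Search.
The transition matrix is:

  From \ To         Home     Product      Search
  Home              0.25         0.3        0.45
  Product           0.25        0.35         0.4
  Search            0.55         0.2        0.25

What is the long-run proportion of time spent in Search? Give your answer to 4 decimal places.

Let the stationary distribution be π with π = πP and π_1 + π_2 + π_3 = 1.
π_1 = 0.25·π_1 + 0.25·π_2 + 0.55·π_3
π_2 = 0.3·π_1 + 0.35·π_2 + 0.2·π_3
Solving with the normalization constraint gives π = (0.3590, 0.2775, 0.3634).
So the stationary probability of Search is 0.3634.

0.3634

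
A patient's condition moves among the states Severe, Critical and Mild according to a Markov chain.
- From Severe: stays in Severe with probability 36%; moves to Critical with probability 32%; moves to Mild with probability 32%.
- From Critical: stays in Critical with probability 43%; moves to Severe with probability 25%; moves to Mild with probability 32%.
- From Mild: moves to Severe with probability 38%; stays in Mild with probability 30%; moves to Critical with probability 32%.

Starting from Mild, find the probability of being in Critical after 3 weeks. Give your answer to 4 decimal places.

Propagate the distribution vector 3 weeks from Mild.
After 0 weeks: (0.0000, 0.0000, 1.0000)
After 1 week: (0.3800, 0.3200, 0.3000)
After 2 weeks: (0.3308, 0.3552, 0.3140)
After 3 weeks: (0.3272, 0.3591, 0.3137)
P(in Critical after 3 weeks) = 0.3591

0.3591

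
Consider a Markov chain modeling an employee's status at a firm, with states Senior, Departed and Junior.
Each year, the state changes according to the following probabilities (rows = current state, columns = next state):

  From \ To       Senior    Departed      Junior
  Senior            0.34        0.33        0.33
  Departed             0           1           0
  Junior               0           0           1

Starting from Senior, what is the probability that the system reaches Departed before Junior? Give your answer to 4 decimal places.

Let h(s) be the probability of absorption at Departed starting from transient state s. Then h(Departed) = 1 and h(Junior) = 0. By first-step analysis:
h(Senior) = 0.34·h(Senior) + 0.33·1 + 0.33·0
Solving: h(Senior) = 0.5000.
Starting from Senior, the probability is 0.5000.

0.5000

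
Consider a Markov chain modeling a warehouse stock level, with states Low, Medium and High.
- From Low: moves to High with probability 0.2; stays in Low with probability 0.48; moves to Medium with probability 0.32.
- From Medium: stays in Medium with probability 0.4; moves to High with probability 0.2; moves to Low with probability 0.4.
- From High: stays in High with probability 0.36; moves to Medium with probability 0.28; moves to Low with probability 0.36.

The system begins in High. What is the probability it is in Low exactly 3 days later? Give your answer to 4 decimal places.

Propagate the distribution vector 3 days from High.
After 0 days: (0.0000, 0.0000, 1.0000)
After 1 day: (0.3600, 0.2800, 0.3600)
After 2 days: (0.4144, 0.3280, 0.2576)
After 3 days: (0.4228, 0.3359, 0.2412)
P(in Low after 3 days) = 0.4228

0.4228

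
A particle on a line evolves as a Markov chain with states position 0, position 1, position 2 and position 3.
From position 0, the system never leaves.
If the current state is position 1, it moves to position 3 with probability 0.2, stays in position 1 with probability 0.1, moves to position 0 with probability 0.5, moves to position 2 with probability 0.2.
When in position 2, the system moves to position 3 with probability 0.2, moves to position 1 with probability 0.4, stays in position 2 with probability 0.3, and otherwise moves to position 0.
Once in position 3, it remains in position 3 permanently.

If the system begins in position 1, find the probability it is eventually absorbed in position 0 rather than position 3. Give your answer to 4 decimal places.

Let h(s) be the probability of absorption at position 0 starting from transient state s. Then h(position 0) = 1 and h(position 3) = 0. By first-step analysis:
h(position 1) = 0.5·1 + 0.1·h(position 1) + 0.2·h(position 2) + 0.2·0
h(position 2) = 0.1·1 + 0.4·h(position 1) + 0.3·h(position 2) + 0.2·0
Solving: h(position 1) = 0.6727, h(position 2) = 0.5273.
Starting from position 1, the probability is 0.6727.

0.6727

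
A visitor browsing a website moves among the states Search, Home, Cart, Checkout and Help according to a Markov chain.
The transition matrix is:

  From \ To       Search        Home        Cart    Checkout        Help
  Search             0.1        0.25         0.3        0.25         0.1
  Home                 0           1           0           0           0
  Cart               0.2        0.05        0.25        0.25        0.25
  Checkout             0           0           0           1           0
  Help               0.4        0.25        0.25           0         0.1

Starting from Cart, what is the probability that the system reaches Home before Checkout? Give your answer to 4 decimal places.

0.3927

Let h(s) be the probability of absorption at Home starting from transient state s. Then h(Home) = 1 and h(Checkout) = 0. By first-step analysis:
h(Search) = 0.1·h(Search) + 0.25·1 + 0.3·h(Cart) + 0.25·0 + 0.1·h(Help)
h(Cart) = 0.2·h(Search) + 0.05·1 + 0.25·h(Cart) + 0.25·0 + 0.25·h(Help)
h(Help) = 0.4·h(Search) + 0.25·1 + 0.25·h(Cart) + 0.1·h(Help)
Solving: h(Search) = 0.4751, h(Cart) = 0.3927, h(Help) = 0.5980.
Starting from Cart, the probability is 0.3927.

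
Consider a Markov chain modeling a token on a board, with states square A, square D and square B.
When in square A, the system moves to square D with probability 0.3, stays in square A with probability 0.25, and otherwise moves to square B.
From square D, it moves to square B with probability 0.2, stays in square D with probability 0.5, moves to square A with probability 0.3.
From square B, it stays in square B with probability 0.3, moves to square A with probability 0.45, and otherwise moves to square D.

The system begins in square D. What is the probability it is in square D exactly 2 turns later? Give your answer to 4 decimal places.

Sum over the intermediate state after 1 turn:
P = P(square D→square A)·P(square A→square D) + P(square D→square D)·P(square D→square D) + P(square D→square B)·P(square B→square D)
  = 0.3×0.3 + 0.5×0.5 + 0.2×0.25
  = 0.0900 + 0.2500 + 0.0500 = 0.3900

0.3900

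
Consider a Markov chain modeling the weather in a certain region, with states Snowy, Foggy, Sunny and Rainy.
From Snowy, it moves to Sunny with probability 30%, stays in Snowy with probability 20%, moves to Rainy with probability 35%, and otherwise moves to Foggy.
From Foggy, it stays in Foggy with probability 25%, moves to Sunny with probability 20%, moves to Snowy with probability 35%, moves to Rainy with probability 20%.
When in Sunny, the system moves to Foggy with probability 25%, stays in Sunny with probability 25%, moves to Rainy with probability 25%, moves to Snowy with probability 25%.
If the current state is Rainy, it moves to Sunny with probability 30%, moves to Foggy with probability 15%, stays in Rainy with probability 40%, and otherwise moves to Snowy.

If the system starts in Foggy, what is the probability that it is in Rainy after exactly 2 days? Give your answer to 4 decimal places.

Propagate the distribution vector 2 days from Foggy.
After 0 days: (0.0000, 1.0000, 0.0000, 0.0000)
After 1 day: (0.3500, 0.2500, 0.2000, 0.2000)
After 2 days: (0.2375, 0.1950, 0.2650, 0.3025)
P(in Rainy after 2 days) = 0.3025

0.3025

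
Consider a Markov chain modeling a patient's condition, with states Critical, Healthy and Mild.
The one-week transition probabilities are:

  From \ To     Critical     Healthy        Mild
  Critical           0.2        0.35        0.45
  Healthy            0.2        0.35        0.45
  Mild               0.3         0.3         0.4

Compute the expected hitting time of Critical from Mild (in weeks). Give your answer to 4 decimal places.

Let t(s) be the expected number of weeks to first reach Critical from state s, with t(Critical) = 0. Conditioning on the first week:
t(Healthy) = 1 + 0.35·t(Healthy) + 0.45·t(Mild)
t(Mild) = 1 + 0.3·t(Healthy) + 0.4·t(Mild)
Solving: t(Healthy) = 4.1176, t(Mild) = 3.7255.
Expected weeks from Mild to Critical: 3.7255.

3.7255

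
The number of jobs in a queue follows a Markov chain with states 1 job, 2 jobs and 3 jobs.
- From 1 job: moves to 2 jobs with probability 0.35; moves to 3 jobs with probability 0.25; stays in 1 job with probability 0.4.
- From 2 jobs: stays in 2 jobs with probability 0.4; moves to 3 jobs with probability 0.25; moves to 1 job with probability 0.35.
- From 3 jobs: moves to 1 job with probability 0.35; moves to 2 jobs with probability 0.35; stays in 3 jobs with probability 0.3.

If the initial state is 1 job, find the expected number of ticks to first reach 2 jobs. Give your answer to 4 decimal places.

2.8571

Let t(s) be the expected number of ticks to first reach 2 jobs from state s, with t(2 jobs) = 0. Conditioning on the first tick:
t(1 job) = 1 + 0.4·t(1 job) + 0.25·t(3 jobs)
t(3 jobs) = 1 + 0.35·t(1 job) + 0.3·t(3 jobs)
Solving: t(1 job) = 2.8571, t(3 jobs) = 2.8571.
Expected ticks from 1 job to 2 jobs: 2.8571.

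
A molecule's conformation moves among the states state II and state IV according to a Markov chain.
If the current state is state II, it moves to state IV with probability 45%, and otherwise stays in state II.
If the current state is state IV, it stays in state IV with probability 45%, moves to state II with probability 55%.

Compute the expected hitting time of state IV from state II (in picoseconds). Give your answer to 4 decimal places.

2.2222

Let t(s) be the expected number of picoseconds to first reach state IV from state s, with t(state IV) = 0. Conditioning on the first picosecond:
t(state II) = 1 + 0.55·t(state II)
Solving: t(state II) = 2.2222.
Expected picoseconds from state II to state IV: 2.2222.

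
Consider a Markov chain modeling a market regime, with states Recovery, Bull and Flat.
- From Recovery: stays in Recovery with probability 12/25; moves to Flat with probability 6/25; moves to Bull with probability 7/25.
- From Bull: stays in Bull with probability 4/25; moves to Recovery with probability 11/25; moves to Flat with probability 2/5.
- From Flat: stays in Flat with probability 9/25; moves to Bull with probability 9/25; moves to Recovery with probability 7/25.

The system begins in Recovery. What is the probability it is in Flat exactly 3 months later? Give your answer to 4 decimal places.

Propagate the distribution vector 3 months from Recovery.
After 0 months: (1.0000, 0.0000, 0.0000)
After 1 month: (0.4800, 0.2800, 0.2400)
After 2 months: (0.4208, 0.2656, 0.3136)
After 3 months: (0.4067, 0.2732, 0.3201)
P(in Flat after 3 months) = 0.3201

0.3201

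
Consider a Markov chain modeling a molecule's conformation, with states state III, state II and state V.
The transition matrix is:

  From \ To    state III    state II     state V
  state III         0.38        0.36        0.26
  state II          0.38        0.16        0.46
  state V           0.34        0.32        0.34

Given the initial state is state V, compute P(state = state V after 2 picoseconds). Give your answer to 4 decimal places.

0.3512

Sum over the intermediate state after 1 picosecond:
P = P(state V→state III)·P(state III→state V) + P(state V→state II)·P(state II→state V) + P(state V→state V)·P(state V→state V)
  = 0.34×0.26 + 0.32×0.46 + 0.34×0.34
  = 0.0884 + 0.1472 + 0.1156 = 0.3512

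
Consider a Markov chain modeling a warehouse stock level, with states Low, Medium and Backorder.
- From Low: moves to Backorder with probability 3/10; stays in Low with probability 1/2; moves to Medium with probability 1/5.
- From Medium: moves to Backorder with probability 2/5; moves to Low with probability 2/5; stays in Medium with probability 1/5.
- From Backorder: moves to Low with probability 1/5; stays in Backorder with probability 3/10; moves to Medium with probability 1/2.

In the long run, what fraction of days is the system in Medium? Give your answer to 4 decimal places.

0.2990

Let the stationary distribution be π with π = πP and π_1 + π_2 + π_3 = 1.
π_1 = 0.5·π_1 + 0.4·π_2 + 0.2·π_3
π_2 = 0.2·π_1 + 0.2·π_2 + 0.5·π_3
Solving with the normalization constraint gives π = (0.3711, 0.2990, 0.3299).
So the stationary probability of Medium is 0.2990.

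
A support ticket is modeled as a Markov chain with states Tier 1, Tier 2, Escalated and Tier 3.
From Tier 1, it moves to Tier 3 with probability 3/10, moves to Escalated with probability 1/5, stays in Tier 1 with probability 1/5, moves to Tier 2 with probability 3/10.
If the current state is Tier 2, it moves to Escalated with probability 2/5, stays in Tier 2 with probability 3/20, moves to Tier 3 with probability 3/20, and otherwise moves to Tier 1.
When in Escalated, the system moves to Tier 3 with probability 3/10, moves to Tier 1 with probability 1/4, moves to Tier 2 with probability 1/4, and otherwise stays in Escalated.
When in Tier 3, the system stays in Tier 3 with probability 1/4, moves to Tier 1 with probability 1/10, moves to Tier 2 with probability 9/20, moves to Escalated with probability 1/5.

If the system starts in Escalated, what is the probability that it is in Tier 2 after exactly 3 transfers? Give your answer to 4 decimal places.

Propagate the distribution vector 3 transfers from Escalated.
After 0 transfers: (0.0000, 0.0000, 1.0000, 0.0000)
After 1 transfer: (0.2500, 0.2500, 0.2000, 0.3000)
After 2 transfers: (0.2050, 0.2975, 0.2500, 0.2475)
After 3 transfers: (0.2175, 0.2800, 0.2595, 0.2430)
P(in Tier 2 after 3 transfers) = 0.2800

0.2800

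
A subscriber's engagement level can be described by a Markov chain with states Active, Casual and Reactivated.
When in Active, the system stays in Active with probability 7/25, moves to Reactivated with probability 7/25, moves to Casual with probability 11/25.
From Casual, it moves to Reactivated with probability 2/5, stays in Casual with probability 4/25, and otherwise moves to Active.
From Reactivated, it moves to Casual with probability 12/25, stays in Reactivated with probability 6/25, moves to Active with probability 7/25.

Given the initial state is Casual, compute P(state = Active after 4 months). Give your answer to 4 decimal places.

Propagate the distribution vector 4 months from Casual.
After 0 months: (0.0000, 1.0000, 0.0000)
After 1 month: (0.4400, 0.1600, 0.4000)
After 2 months: (0.3056, 0.4112, 0.2832)
After 3 months: (0.3458, 0.3362, 0.3180)
After 4 months: (0.3338, 0.3586, 0.3076)
P(in Active after 4 months) = 0.3338

0.3338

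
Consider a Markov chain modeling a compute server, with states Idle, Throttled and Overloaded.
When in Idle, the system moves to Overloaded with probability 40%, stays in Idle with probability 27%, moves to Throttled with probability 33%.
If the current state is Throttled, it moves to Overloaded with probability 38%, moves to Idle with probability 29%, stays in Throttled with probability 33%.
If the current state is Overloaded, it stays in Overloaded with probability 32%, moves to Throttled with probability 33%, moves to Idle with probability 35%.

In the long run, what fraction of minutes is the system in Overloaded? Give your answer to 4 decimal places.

0.3643

Let the stationary distribution be π with π = πP and π_1 + π_2 + π_3 = 1.
π_1 = 0.27·π_1 + 0.29·π_2 + 0.35·π_3
π_2 = 0.33·π_1 + 0.33·π_2 + 0.33·π_3
Solving with the normalization constraint gives π = (0.3057, 0.3300, 0.3643).
So the stationary probability of Overloaded is 0.3643.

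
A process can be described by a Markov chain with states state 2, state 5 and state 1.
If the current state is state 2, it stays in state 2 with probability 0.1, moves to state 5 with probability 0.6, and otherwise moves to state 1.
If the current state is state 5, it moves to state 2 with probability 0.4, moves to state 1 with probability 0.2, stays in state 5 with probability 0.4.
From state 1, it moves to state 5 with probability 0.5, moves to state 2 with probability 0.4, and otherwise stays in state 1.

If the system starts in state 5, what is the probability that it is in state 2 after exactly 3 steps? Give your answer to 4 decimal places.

Propagate the distribution vector 3 steps from state 5.
After 0 steps: (0.0000, 1.0000, 0.0000)
After 1 step: (0.4000, 0.4000, 0.2000)
After 2 steps: (0.2800, 0.5000, 0.2200)
After 3 steps: (0.3160, 0.4780, 0.2060)
P(in state 2 after 3 steps) = 0.3160

0.3160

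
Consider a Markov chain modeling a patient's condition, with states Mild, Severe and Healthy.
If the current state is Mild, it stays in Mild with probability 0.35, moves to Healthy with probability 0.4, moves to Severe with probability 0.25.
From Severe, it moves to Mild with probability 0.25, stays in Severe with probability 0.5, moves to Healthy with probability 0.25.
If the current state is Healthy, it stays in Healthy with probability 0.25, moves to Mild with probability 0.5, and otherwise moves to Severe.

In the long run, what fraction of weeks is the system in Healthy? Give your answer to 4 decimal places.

Let the stationary distribution be π with π = πP and π_1 + π_2 + π_3 = 1.
π_1 = 0.35·π_1 + 0.25·π_2 + 0.5·π_3
π_2 = 0.25·π_1 + 0.5·π_2 + 0.25·π_3
Solving with the normalization constraint gives π = (0.3623, 0.3333, 0.3043).
So the stationary probability of Healthy is 0.3043.

0.3043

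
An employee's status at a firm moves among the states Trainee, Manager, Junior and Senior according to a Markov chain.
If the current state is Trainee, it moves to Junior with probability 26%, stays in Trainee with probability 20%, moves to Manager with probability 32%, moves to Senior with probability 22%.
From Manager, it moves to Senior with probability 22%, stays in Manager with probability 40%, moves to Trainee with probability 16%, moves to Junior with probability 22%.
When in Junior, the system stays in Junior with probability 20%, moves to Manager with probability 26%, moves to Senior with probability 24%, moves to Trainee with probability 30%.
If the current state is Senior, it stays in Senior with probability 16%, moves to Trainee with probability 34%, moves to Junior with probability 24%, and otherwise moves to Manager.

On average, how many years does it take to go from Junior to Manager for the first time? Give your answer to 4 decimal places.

Let t(s) be the expected number of years to first reach Manager from state s, with t(Manager) = 0. Conditioning on the first year:
t(Trainee) = 1 + 0.2·t(Trainee) + 0.26·t(Junior) + 0.22·t(Senior)
t(Junior) = 1 + 0.3·t(Trainee) + 0.2·t(Junior) + 0.24·t(Senior)
t(Senior) = 1 + 0.34·t(Trainee) + 0.24·t(Junior) + 0.16·t(Senior)
Solving: t(Trainee) = 3.4153, t(Junior) = 3.6122, t(Senior) = 3.6049.
Expected years from Junior to Manager: 3.6122.

3.6122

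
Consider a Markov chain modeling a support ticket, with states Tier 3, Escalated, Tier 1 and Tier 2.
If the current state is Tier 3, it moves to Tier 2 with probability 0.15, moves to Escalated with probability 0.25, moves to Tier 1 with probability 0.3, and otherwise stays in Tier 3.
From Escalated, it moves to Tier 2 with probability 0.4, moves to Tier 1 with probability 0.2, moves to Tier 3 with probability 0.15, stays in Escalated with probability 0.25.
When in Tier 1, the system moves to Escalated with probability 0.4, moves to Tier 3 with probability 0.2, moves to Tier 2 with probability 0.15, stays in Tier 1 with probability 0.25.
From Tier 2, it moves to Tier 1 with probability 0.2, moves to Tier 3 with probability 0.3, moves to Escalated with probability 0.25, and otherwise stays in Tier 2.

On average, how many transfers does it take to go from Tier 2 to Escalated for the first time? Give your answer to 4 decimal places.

3.4973

Let t(s) be the expected number of transfers to first reach Escalated from state s, with t(Escalated) = 0. Conditioning on the first transfer:
t(Tier 3) = 1 + 0.3·t(Tier 3) + 0.3·t(Tier 1) + 0.15·t(Tier 2)
t(Tier 1) = 1 + 0.2·t(Tier 3) + 0.25·t(Tier 1) + 0.15·t(Tier 2)
t(Tier 2) = 1 + 0.3·t(Tier 3) + 0.2·t(Tier 1) + 0.25·t(Tier 2)
Solving: t(Tier 3) = 3.4426, t(Tier 1) = 2.9508, t(Tier 2) = 3.4973.
Expected transfers from Tier 2 to Escalated: 3.4973.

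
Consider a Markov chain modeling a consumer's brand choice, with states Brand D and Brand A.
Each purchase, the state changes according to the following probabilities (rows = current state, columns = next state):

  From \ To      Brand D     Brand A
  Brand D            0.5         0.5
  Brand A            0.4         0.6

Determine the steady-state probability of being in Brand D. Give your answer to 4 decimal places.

Let the stationary distribution be π with π = πP and π_1 + π_2 = 1.
π_1 = 0.5·π_1 + 0.4·π_2
Solving with the normalization constraint gives π = (0.4444, 0.5556).
So the stationary probability of Brand D is 0.4444.

0.4444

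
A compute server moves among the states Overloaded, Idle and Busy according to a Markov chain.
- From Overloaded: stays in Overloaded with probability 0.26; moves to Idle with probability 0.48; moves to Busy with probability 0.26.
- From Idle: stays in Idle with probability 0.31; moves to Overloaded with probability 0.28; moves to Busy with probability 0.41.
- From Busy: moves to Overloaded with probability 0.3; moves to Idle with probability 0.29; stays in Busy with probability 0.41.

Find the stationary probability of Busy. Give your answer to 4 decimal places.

Let the stationary distribution be π with π = πP and π_1 + π_2 + π_3 = 1.
π_1 = 0.26·π_1 + 0.28·π_2 + 0.3·π_3
π_2 = 0.48·π_1 + 0.31·π_2 + 0.29·π_3
Solving with the normalization constraint gives π = (0.2817, 0.3505, 0.3677).
So the stationary probability of Busy is 0.3677.

0.3677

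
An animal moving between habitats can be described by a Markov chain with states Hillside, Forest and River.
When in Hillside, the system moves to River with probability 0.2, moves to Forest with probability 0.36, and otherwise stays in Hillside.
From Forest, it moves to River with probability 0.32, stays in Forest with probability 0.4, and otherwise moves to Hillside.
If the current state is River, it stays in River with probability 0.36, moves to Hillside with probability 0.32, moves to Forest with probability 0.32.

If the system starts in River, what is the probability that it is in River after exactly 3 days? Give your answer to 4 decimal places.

Propagate the distribution vector 3 days from River.
After 0 days: (0.0000, 0.0000, 1.0000)
After 1 day: (0.3200, 0.3200, 0.3600)
After 2 days: (0.3456, 0.3584, 0.2960)
After 3 days: (0.3471, 0.3625, 0.2904)
P(in River after 3 days) = 0.2904

0.2904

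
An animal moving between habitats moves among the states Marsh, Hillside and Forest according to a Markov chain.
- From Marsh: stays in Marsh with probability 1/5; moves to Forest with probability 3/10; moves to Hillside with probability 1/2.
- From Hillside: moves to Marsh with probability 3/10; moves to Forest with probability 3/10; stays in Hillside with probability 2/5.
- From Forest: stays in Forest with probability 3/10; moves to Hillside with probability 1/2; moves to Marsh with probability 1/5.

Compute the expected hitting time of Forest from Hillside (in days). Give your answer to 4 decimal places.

3.3333

Let t(s) be the expected number of days to first reach Forest from state s, with t(Forest) = 0. Conditioning on the first day:
t(Marsh) = 1 + 0.2·t(Marsh) + 0.5·t(Hillside)
t(Hillside) = 1 + 0.3·t(Marsh) + 0.4·t(Hillside)
Solving: t(Marsh) = 3.3333, t(Hillside) = 3.3333.
Expected days from Hillside to Forest: 3.3333.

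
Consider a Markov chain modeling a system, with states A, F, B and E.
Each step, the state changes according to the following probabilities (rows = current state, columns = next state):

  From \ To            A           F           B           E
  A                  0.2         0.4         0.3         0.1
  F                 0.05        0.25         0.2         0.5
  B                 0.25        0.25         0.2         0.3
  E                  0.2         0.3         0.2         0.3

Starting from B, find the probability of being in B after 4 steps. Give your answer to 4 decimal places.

0.2166

Propagate the distribution vector 4 steps from B.
After 0 steps: (0.0000, 0.0000, 1.0000, 0.0000)
After 1 step: (0.2500, 0.2500, 0.2000, 0.3000)
After 2 steps: (0.1725, 0.3025, 0.2250, 0.3000)
After 3 steps: (0.1659, 0.2909, 0.2173, 0.3260)
After 4 steps: (0.1672, 0.2912, 0.2166, 0.3250)
P(in B after 4 steps) = 0.2166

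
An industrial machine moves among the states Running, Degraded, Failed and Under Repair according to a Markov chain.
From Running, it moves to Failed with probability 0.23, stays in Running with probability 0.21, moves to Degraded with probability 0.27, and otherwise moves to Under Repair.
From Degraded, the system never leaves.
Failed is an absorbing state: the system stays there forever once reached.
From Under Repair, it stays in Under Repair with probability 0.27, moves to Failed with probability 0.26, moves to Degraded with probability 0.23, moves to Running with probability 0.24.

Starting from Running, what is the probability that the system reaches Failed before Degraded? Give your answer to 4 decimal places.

Let h(s) be the probability of absorption at Failed starting from transient state s. Then h(Failed) = 1 and h(Degraded) = 0. By first-step analysis:
h(Running) = 0.21·h(Running) + 0.27·0 + 0.23·1 + 0.29·h(Under Repair)
h(Under Repair) = 0.24·h(Running) + 0.23·0 + 0.26·1 + 0.27·h(Under Repair)
Solving: h(Running) = 0.4798, h(Under Repair) = 0.5139.
Starting from Running, the probability is 0.4798.

0.4798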